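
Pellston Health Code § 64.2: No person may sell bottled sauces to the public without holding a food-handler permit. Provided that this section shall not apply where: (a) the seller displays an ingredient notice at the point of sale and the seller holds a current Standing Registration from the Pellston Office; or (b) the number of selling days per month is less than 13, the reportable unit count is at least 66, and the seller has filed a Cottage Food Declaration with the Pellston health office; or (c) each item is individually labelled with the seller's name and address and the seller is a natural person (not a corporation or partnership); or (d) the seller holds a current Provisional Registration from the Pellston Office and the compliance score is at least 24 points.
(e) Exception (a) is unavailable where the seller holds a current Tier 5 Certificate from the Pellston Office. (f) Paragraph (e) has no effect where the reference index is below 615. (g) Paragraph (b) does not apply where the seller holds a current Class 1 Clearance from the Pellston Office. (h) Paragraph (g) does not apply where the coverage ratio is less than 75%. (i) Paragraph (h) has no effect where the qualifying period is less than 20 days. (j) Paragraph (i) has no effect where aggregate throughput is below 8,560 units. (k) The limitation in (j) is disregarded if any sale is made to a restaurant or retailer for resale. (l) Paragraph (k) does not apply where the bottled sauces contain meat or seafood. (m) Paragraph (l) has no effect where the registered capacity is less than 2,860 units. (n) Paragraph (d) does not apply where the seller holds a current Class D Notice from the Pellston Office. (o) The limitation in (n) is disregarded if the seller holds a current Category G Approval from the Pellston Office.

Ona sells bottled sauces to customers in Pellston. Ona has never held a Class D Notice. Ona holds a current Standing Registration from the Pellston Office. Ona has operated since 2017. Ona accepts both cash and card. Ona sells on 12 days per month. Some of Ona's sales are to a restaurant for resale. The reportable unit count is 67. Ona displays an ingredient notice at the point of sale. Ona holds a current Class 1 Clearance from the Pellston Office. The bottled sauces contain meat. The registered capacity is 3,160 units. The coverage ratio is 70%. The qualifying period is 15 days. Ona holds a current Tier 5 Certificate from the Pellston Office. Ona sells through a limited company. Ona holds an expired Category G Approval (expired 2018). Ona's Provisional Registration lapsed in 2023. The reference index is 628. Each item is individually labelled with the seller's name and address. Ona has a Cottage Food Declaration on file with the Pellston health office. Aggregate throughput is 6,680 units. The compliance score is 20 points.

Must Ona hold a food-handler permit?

Exception (a)'s conditions are all satisfied: an ingredient notice is displayed; a current Standing Registration is held. But: (e) operates against (a): a current Tier 5 Certificate is held. (f) is not engaged (the reference index is 628, not below 615), so (e) stands. (a) is therefore removed.
Exception (b) is satisfied on its face — the number of selling days per month is 12, less than the 13 limit; the reportable unit count is 67, meeting the 66 threshold; a Cottage Food Declaration is on file. Applying paragraphs (g)–(m): (g) would limit (b) — a current Class 1 Clearance is held — but (h) sets (g) aside: (h) operates against (g): the coverage ratio is 70%, less than the 75% limit. (i) operates (the qualifying period is 15 days, less than the 20 days limit), but yields to (j): (j) operates against (i): aggregate throughput is 6,680 units, below the 8,560 units limit. (k) operates (some sales are to a restaurant for resale), but is displaced by (l): (l) operates against (k): the bottled sauces contain meat. (m) is not triggered (the registered capacity is 3,160 units, not less than 2,860 units), so (l) stands. So (b) applies.
Exception (c) fails — the seller operates through a limited company.
Exception (d) does not apply: no current Provisional Registration is held.

No — exception (b) applies; Ona is not required to hold a food-handler permit.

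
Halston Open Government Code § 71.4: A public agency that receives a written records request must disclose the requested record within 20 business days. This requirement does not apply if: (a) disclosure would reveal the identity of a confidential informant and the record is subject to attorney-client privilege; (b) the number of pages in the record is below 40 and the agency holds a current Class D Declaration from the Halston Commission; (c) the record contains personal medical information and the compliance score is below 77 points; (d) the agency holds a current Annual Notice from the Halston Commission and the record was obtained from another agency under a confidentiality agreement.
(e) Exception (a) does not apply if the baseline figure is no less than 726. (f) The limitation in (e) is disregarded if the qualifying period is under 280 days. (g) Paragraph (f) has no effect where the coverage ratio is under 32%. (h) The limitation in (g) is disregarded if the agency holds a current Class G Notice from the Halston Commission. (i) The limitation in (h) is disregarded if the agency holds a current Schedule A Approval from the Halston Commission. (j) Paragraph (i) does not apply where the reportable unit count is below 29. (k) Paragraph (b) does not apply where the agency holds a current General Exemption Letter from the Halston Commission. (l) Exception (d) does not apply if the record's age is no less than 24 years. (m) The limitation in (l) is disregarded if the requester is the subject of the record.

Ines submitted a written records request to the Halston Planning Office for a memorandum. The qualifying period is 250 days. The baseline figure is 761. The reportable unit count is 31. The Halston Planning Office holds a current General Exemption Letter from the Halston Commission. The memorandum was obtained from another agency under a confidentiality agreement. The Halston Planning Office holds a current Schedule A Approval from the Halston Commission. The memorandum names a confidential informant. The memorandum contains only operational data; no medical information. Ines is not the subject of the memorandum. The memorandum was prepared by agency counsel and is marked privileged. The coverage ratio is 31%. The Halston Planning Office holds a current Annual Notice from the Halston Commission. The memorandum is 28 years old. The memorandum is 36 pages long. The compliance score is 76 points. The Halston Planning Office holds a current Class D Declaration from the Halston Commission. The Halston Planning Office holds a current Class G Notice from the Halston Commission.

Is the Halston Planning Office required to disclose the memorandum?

Yes — the Halston Planning Office must disclose the memorandum.

Exception (a)'s conditions are all satisfied: the memorandum names a confidential informant; the memorandum is privileged. But: (e) applies — the baseline figure is 761, meeting the 726 threshold. (f) applies (the qualifying period is 250 days, under the 280 days limit), but is displaced by (g): (g) is engaged — the coverage ratio is 31%, under the 32% limit. (h) would limit (g) — a current Class G Notice is held — but (i) sets (h) aside: (i) operates against (h): a current Schedule A Approval is held. (j), which would lift (i), is not engaged — the reportable unit count is 31, not below 29. So (a) is unavailable.
Exception (b) is satisfied on its face — the number of pages in the record is 36, below the 40 limit; a current Class D Declaration is held. But applying paragraph (k): (k) operates against (b): a current General Exemption Letter is held. So (b) is unavailable.
Exception (c) fails — the memorandum contains only operational data.
Exception (d)'s conditions are all satisfied: a current Annual Notice is held; the memorandum was obtained under a confidentiality agreement. Turning to paragraphs (l)–(m): (l) operates — the record's age is 28 years, meeting the 24 years threshold. (m) does not operate here (Ines is not the subject of the memorandum), so (l) stands. (d) is therefore removed.
Every exception is unavailable, so the rule governs.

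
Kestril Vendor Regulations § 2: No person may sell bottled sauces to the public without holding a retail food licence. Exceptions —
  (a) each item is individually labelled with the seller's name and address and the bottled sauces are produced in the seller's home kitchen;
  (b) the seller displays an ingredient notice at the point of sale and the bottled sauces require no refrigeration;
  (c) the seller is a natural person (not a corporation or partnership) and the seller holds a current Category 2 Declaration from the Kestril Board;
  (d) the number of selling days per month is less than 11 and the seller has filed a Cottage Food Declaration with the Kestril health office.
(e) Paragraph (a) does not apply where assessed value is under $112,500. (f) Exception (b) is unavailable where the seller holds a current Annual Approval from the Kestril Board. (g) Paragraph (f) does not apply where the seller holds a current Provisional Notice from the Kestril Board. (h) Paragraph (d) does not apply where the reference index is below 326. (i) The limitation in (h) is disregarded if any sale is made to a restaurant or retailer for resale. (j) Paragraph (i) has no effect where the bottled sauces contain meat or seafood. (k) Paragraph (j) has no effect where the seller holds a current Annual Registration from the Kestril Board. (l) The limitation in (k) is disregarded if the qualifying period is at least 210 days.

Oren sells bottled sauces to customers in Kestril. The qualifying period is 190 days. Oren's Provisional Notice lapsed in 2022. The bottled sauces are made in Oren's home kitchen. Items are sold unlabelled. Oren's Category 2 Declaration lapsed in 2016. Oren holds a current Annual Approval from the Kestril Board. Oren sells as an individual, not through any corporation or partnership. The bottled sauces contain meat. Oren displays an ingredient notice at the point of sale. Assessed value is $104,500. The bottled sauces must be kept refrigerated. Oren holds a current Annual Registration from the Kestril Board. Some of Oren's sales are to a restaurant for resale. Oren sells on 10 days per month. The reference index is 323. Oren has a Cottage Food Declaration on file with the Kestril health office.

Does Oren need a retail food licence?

No — exception (d) applies; Oren is not required to hold a retail food licence.

Exception (a) requires that each item is individually labelled with the seller's name and address; but items are sold unlabelled, so (a) is unavailable.
Exception (b) fails — the bottled sauces require refrigeration.
Exception (c) fails — the Category 2 Declaration is not current.
Exception (d)'s conditions are all satisfied: the number of selling days per month is 10, less than the 11 limit; a Cottage Food Declaration is on file. Considering the limiting provisions: (h) is engaged (the reference index is 323, below the 326 limit), but is set aside by (i): (i) operates against (h): some sales are to a restaurant for resale. (j) is triggered (the bottled sauces contain meat), but is itself disapplied by (k): (k) operates against (j): a current Annual Registration is held. (l) is not triggered (the qualifying period is 190 days, short of 210 days), so (k) stands. (d) remains available.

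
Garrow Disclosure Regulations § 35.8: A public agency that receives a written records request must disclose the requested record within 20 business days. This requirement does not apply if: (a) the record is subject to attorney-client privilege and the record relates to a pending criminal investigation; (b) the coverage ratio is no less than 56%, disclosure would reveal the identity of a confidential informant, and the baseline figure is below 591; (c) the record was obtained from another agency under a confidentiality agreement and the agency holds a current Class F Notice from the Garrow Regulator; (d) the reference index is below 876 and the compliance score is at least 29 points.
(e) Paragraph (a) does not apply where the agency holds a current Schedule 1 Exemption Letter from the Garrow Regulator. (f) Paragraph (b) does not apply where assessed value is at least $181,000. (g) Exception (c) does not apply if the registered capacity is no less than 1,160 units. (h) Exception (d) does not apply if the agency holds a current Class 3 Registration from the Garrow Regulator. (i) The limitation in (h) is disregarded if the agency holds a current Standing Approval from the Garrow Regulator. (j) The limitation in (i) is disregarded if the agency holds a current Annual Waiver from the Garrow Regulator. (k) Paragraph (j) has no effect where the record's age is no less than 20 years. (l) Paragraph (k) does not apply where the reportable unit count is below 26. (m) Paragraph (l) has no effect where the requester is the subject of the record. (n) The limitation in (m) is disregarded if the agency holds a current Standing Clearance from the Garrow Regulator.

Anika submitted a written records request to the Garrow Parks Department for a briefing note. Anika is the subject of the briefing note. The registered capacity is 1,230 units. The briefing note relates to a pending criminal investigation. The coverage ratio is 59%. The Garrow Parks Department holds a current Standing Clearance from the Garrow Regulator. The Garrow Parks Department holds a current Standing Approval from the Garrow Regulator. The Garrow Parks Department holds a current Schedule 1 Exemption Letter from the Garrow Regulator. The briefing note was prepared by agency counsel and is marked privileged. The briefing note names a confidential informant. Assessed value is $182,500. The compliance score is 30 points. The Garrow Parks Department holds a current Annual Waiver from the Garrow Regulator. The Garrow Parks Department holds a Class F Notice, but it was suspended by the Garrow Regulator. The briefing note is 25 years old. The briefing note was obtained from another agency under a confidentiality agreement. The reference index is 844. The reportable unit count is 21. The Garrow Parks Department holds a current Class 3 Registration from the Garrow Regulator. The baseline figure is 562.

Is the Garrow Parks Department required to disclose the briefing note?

Yes — the Garrow Parks Department must disclose the briefing note.

Exception (a): the briefing note is privileged; the briefing note relates to a pending investigation — every condition holds. But applying paragraph (e): (e) operates against (a): a current Schedule 1 Exemption Letter is held. (a) is therefore removed.
Exception (b) is satisfied on its face — the coverage ratio is 59%, meeting the 56% threshold; the briefing note names a confidential informant; the baseline figure is 562, below the 591 limit. Turning to paragraph (f): (f) operates against (b): assessed value is $182,500, meeting the $181,000 threshold. So (b) is unavailable.
Exception (c) does not apply: there is no Class F Notice in force.
Exception (d)'s conditions are all satisfied: the reference index is 844, below the 876 limit; the compliance score is 30 points, meeting the 29 points threshold. Turning to paragraphs (h)–(n): (h) operates against (d): a current Class 3 Registration is held. (i) is triggered (a current Standing Approval is held), but is set aside by (j): (j) operates — a current Annual Waiver is held. (k) applies (the record's age is 25 years, meeting the 20 years threshold), but is overridden by (l): (l) operates against (k): the reportable unit count is 21, below the 26 limit. (m) is engaged (Anika is the subject of the briefing note), but is itself disapplied by (n): (n) operates against (m): a current Standing Clearance is held. (d) is therefore removed.
No exception displaces § 35.8.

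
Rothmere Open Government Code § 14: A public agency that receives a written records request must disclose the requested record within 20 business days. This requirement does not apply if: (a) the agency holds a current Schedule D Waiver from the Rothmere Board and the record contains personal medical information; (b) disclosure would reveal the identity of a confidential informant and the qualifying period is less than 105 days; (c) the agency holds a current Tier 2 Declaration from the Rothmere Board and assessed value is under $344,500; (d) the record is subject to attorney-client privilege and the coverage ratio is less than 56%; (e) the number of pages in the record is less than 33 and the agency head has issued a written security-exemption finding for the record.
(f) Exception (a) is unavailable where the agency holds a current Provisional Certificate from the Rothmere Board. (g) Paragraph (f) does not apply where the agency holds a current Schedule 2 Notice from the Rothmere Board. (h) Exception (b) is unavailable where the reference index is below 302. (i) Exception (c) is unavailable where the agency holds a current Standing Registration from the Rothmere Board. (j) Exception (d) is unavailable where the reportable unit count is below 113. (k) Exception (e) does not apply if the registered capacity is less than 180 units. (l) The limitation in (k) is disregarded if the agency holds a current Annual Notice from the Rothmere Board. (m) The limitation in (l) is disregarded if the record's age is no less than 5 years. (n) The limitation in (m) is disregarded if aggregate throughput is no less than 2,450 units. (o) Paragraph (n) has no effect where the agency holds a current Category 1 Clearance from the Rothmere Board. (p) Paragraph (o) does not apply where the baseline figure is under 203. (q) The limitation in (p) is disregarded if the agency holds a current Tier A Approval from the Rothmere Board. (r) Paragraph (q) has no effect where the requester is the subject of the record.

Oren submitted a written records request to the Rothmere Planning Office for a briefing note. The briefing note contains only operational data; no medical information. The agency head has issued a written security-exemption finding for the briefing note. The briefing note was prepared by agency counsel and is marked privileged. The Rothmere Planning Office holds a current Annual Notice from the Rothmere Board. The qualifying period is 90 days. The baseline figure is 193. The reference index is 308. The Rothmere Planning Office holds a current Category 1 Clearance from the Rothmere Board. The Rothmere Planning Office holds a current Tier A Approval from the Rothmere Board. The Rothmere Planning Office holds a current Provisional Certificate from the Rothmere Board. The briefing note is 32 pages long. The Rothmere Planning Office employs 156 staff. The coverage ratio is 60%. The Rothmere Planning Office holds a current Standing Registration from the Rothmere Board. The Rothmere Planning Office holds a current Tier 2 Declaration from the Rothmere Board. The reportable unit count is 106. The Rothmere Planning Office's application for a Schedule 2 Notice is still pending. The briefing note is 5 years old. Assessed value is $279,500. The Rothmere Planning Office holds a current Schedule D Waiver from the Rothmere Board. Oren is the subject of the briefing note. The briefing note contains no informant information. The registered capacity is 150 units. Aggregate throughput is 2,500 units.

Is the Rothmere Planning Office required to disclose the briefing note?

No — exception (e) applies; the Rothmere Planning Office is not required to disclose the briefing note.

Exception (a) does not apply: the briefing note contains only operational data.
Exception (b) requires that disclosure would reveal the identity of a confidential informant; but the briefing note contains no informant information, so (b) is unavailable.
Exception (c) is satisfied on its face — a current Tier 2 Declaration is held; assessed value is $279,500, under the $344,500 limit. But: (i) operates against (c): a current Standing Registration is held. Exception (c) does not apply.
Exception (d) does not apply: the coverage ratio is 60%, not less than 56%.
Exception (e)'s conditions are all satisfied: the number of pages in the record is 32, less than the 33 limit; a written security-exemption finding has been issued. As to paragraphs (k)–(r): (k) would limit (e) — the registered capacity is 150 units, less than the 180 units limit — but (l) sets (k) aside: (l) is triggered — a current Annual Notice is held. (m) operates (the record's age is 5 years, meeting the 5 years threshold), but yields to (n): (n) is engaged — aggregate throughput is 2,500 units, meeting the 2,450 units threshold. (o) would limit (n) — a current Category 1 Clearance is held — but (p) sets (o) aside: (p) operates against (o): the baseline figure is 193, under the 203 limit. (q) operates (a current Tier A Approval is held), but yields to (r): (r) operates — Oren is the subject of the briefing note. So (e) applies.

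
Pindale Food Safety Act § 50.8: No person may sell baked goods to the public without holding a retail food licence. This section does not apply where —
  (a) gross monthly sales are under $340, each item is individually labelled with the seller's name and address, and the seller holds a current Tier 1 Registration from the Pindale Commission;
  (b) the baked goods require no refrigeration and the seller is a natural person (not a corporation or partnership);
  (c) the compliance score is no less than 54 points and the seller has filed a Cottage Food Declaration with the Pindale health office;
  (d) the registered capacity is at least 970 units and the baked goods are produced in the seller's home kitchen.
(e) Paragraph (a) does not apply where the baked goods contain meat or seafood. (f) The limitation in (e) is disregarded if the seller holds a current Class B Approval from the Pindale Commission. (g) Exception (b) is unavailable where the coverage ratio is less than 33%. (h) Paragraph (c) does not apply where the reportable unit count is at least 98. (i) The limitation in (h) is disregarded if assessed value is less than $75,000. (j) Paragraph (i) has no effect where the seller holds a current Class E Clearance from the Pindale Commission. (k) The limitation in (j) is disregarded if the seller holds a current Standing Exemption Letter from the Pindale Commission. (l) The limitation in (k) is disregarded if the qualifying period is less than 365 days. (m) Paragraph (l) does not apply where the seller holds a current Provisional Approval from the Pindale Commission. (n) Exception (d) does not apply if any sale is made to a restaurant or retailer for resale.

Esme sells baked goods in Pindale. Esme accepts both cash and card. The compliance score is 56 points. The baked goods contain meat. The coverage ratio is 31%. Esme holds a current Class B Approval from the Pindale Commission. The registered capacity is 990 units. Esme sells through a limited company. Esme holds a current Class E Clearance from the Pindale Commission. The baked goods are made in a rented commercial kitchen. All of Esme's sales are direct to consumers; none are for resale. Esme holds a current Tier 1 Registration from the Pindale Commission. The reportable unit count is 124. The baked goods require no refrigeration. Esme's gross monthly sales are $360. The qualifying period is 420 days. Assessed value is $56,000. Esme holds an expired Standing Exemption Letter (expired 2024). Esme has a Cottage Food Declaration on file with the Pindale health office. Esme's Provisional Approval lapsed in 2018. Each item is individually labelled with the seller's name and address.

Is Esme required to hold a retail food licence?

Yes — Esme must hold a retail food licence.

Exception (a) does not apply: gross monthly sales are $360, not under $340.
Exception (b) requires that the seller is a natural person (not a corporation or partnership); but the seller operates through a limited company, so (b) is unavailable.
Exception (c) is satisfied on its face — the compliance score is 56 points, meeting the 54 points threshold; a Cottage Food Declaration is on file. However, paragraphs (h)–(m) must be considered: (h) is triggered — the reportable unit count is 124, meeting the 98 threshold. (i) would limit (h) — assessed value is $56,000, less than the $75,000 limit — but (j) sets (i) aside: (j) operates against (i): a current Class E Clearance is held. (k), which would lift (j), is not triggered — no current Standing Exemption Letter is held. Exception (c) does not apply.
Exception (d) requires that the baked goods are produced in the seller's home kitchen; but the baked goods are made in a commercial kitchen, not a home kitchen, so (d) is unavailable.
Every exception is unavailable, so the rule governs.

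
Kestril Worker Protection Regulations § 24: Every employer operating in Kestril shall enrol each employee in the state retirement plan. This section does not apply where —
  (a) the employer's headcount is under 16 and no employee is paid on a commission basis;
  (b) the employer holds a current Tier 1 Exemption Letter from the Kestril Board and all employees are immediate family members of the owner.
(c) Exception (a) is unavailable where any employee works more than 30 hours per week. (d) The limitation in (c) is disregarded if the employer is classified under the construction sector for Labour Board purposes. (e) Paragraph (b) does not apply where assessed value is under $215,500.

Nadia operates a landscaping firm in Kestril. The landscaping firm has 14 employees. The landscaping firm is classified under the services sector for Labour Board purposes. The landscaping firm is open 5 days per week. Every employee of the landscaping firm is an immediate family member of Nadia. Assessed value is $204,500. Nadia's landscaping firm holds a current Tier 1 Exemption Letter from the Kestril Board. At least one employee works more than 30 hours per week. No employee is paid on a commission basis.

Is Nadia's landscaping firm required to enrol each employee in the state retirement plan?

Exception (a): the employer's headcount is 14, under the 16 limit; no employee is paid on commission — every condition holds. Turning to paragraphs (c)–(d): (c) is triggered — at least one employee exceeds 30 hours/week. (d) is inapplicable (the landscaping firm is classified under the services sector), so (c) stands. So (a) is unavailable.
Exception (b) is satisfied on its face — a current Tier 1 Exemption Letter is held; every employee is an immediate family member. But: (e) operates — assessed value is $204,500, under the $215,500 limit. So (b) is unavailable.
No exception is made out. Nadia's landscaping firm falls within the general rule.

Yes — Nadia's landscaping firm must enrol each employee in the state retirement plan.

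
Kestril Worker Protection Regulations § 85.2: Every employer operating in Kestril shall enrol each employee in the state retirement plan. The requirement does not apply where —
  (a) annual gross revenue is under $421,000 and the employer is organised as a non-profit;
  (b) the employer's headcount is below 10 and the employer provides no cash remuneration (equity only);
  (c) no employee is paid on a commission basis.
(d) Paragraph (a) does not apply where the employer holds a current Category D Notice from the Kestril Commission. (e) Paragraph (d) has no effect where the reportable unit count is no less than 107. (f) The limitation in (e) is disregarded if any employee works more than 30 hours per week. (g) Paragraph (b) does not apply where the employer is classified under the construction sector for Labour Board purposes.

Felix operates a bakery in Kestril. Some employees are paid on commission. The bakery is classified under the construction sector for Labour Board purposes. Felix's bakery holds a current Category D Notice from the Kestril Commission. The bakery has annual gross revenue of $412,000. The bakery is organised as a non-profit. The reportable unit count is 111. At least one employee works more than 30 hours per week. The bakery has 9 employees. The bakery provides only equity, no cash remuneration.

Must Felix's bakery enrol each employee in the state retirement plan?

All of (a)'s requirements are met (annual gross revenue is $412,000, under the $421,000 limit; the employer is a non-profit). However, paragraphs (d)–(f) must be considered: (d) is engaged — a current Category D Notice is held. (e) would limit (d) — the reportable unit count is 111, meeting the 107 threshold — but (f) sets (e) aside: (f) operates against (e): at least one employee exceeds 30 hours/week. (a) is therefore removed.
Exception (b)'s conditions are all satisfied: the employer's headcount is 9, below the 10 limit; remuneration is equity-only. But: (g) is engaged — the bakery is classified under the construction sector. So (b) is unavailable.
Exception (c) fails — some employees are paid on commission.
No exception displaces § 85.2.

Yes — Felix's bakery must enrol each employee in the state retirement plan.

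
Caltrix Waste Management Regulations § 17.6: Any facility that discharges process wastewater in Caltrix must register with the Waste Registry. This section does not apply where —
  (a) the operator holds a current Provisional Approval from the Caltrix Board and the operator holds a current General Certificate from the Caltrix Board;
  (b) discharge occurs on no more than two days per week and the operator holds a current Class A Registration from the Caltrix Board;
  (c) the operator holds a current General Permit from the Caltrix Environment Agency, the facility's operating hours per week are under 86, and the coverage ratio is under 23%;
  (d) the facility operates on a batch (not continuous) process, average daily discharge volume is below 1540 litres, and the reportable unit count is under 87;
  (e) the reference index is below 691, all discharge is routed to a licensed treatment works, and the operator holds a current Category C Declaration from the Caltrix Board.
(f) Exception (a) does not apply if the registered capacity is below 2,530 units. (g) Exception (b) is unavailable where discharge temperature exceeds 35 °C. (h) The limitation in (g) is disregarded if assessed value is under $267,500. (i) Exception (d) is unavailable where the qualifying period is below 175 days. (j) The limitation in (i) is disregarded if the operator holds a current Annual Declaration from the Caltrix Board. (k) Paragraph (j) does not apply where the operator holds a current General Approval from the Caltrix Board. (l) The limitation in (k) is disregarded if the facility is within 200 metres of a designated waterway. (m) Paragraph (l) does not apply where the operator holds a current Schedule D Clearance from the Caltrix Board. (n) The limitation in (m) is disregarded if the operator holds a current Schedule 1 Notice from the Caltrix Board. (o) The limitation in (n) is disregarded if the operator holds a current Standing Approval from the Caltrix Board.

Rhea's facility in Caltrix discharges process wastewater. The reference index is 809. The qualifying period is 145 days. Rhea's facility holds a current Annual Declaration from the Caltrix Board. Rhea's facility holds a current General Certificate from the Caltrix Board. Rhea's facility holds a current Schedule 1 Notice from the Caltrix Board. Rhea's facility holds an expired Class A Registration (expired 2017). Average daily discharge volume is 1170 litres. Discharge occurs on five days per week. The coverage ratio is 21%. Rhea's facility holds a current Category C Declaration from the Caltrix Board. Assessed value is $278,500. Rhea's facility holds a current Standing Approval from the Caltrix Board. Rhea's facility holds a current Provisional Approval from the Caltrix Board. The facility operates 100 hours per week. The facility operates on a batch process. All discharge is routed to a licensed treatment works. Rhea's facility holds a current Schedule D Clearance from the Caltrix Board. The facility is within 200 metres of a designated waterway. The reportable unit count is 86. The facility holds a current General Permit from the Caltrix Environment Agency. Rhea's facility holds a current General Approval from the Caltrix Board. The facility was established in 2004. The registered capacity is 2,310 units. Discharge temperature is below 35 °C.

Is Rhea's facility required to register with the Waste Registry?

Yes — Rhea's facility must register with the Waste Registry.

Exception (a)'s conditions are all satisfied: a current Provisional Approval is held; a current General Certificate is held. Turning to paragraph (f): (f) applies — the registered capacity is 2,310 units, below the 2,530 units limit. Exception (a) does not apply.
Exception (b) fails — discharge occurs on five days per week.
Exception (c) requires that the facility's operating hours per week are under 86; but the facility's operating hours per week are 100, not under 86, so (c) is unavailable.
Exception (d): the facility operates on a batch process; average daily discharge volume is 1170 litres, below the 1540 litres limit; the reportable unit count is 86, under the 87 limit — every condition holds. Turning to paragraphs (i)–(o): (i) is engaged — the qualifying period is 145 days, below the 175 days limit. (j) would limit (i) — a current Annual Declaration is held — but (k) sets (j) aside: (k) operates against (j): a current General Approval is held. (l) would limit (k) — the facility is within 200 m of a designated waterway — but (m) sets (l) aside: (m) applies — a current Schedule D Clearance is held. (n) would limit (m) — a current Schedule 1 Notice is held — but (o) sets (n) aside: (o) is engaged — a current Standing Approval is held. (d) is therefore removed.
Exception (e) does not apply: the reference index is 809, not below 691.
No exception applies. The general rule governs.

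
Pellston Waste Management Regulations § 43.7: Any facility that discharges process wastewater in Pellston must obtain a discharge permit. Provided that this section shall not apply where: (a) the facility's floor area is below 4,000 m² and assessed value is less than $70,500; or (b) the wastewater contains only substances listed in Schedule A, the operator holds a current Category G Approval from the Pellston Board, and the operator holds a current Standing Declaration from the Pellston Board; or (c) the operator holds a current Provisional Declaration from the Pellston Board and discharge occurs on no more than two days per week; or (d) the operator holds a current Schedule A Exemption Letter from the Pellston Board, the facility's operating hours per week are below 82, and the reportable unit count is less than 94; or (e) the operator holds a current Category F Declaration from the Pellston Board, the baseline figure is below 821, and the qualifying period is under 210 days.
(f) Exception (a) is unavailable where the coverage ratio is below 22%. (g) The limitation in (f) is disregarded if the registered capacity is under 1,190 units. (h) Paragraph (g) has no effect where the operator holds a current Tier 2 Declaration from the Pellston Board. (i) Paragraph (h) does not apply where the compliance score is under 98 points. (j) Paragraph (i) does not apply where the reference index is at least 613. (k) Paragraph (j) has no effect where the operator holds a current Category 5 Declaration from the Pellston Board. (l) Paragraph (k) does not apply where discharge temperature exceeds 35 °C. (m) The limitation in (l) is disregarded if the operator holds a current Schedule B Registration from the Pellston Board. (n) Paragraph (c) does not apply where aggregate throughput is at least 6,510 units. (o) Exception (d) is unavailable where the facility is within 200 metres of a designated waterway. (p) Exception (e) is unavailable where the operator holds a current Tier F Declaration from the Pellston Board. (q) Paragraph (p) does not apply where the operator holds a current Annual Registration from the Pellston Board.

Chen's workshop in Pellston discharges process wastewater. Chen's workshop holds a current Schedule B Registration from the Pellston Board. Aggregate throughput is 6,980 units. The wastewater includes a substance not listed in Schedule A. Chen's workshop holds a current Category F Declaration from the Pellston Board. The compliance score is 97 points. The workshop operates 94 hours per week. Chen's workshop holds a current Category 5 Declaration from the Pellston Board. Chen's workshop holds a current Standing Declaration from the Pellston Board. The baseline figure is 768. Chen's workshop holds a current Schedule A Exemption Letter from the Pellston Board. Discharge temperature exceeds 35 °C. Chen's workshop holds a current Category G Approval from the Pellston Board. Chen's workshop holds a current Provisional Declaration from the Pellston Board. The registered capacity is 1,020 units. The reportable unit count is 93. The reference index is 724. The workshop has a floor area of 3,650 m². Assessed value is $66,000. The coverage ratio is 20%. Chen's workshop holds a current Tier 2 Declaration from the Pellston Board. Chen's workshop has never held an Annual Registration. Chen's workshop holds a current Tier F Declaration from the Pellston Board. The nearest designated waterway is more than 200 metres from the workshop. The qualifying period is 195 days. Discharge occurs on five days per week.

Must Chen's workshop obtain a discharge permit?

No — exception (a) applies; Chen's workshop is not required to obtain a discharge permit.

Exception (a)'s conditions are all satisfied: the facility's floor area is 3,650 m², below the 4,000 m² limit; assessed value is $66,000, less than the $70,500 limit. As to paragraphs (f)–(m): (f) is engaged (the coverage ratio is 20%, below the 22% limit), but yields to (g): (g) operates against (f): the registered capacity is 1,020 units, under the 1,190 units limit. (h) is triggered (a current Tier 2 Declaration is held), but is overridden by (i): (i) operates — the compliance score is 97 points, under the 98 points limit. (j) would limit (i) — the reference index is 724, meeting the 613 threshold — but (k) sets (j) aside: (k) operates against (j): a current Category 5 Declaration is held. (l) would limit (k) — discharge temperature exceeds 35 °C — but (m) sets (l) aside: (m) is engaged — a current Schedule B Registration is held. (a) remains available.
Exception (b) fails — the wastewater includes a non-Schedule-A substance.
Exception (c) does not apply: discharge occurs on five days per week.
Exception (d) fails — the facility's operating hours per week are 94, not below 82.
Exception (e) is satisfied on its face — a current Category F Declaration is held; the baseline figure is 768, below the 821 limit; the qualifying period is 195 days, under the 210 days limit. However, paragraphs (p)–(q) must be considered: (p) operates — a current Tier F Declaration is held. (q) does not operate here (the Annual Registration is not current), so (p) stands. (e) is therefore removed.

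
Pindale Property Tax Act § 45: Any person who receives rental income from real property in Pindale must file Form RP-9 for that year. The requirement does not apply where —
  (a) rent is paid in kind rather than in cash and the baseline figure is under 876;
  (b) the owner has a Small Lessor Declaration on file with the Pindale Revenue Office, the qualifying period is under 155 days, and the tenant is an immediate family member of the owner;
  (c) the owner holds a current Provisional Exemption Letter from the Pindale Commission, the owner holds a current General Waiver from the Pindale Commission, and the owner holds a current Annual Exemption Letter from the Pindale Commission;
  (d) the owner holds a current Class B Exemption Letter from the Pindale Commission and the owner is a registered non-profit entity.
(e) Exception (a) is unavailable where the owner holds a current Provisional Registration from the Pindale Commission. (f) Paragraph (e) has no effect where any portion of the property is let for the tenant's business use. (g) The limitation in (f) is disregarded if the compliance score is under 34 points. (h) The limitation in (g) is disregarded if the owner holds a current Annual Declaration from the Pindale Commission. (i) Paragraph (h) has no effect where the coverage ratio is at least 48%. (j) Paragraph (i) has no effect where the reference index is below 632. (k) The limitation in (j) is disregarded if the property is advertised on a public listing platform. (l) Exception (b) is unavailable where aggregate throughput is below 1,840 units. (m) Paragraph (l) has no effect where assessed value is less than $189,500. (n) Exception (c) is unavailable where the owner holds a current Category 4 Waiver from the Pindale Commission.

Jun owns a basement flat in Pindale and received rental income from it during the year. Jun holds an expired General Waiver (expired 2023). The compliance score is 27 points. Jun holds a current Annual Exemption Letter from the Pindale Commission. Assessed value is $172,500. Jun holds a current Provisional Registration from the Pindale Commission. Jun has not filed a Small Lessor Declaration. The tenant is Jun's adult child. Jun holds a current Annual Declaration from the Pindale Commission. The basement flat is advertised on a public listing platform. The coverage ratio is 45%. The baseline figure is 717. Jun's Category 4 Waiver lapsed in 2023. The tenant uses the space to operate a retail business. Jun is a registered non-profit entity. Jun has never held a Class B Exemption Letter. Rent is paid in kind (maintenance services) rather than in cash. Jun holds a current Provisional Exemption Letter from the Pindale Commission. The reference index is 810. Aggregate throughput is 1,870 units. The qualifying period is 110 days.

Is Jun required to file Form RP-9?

No — exception (a) applies; Jun is not required to file Form RP-9.

Exception (a)'s conditions are all satisfied: rent is paid in kind; the baseline figure is 717, under the 876 limit. Under paragraphs (e)–(k): (e) is triggered (a current Provisional Registration is held), but is itself disapplied by (f): (f) operates against (e): the space is let for business use. (g) would limit (f) — the compliance score is 27 points, under the 34 points limit — but (h) sets (g) aside: (h) is engaged — a current Annual Declaration is held. (i) is not engaged (the coverage ratio is 45%, short of 48%), so (h) stands. So (a) applies.
Exception (b) fails — no Small Lessor Declaration is on file.
Exception (c) fails — the General Waiver is not current.
Exception (d) does not apply: there is no Class B Exemption Letter in force.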